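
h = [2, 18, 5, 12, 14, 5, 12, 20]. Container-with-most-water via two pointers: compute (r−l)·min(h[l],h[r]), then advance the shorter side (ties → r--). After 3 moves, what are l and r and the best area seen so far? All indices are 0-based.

l=3, r=7, best area=108

l=0 r=7: min(2,20)*7=14 best=14 *, l++
l=1 r=7: min(18,20)*6=108 best=108 *, l++
l=2 r=7: min(5,20)*5=25 best=108, l++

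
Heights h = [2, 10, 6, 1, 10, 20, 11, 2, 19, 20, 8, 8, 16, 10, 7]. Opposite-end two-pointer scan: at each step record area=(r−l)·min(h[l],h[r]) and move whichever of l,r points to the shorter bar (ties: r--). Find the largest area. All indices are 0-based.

max area = 120

l=0 r=14: min(2,7)*14=28 best=28 *, l++
l=1 r=14: min(10,7)*13=91 best=91 *, r--
l=1 r=13: min(10,10)*12=120 best=120 *, r--
l=1 r=12: min(10,16)*11=110 best=120, l++
l=2 r=12: min(6,16)*10=60 best=120, l++
l=3 r=12: min(1,16)*9=9 best=120, l++
l=4 r=12: min(10,16)*8=80 best=120, l++
l=5 r=12: min(20,16)*7=112 best=120, r--
l=5 r=11: min(20,8)*6=48 best=120, r--
l=5 r=10: min(20,8)*5=40 best=120, r--
l=5 r=9: min(20,20)*4=80 best=120, r--
l=5 r=8: min(20,19)*3=57 best=120, r--
l=5 r=7: min(20,2)*2=4 best=120, r--
l=5 r=6: min(20,11)*1=11 best=120, r--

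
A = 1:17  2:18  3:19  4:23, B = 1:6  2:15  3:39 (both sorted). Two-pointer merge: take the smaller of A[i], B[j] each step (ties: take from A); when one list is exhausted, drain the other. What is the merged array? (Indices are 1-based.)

[6, 15, 17, 18, 19, 23, 39]

[i=1,j=1] A[i]=17>B[j]=6 take 6 → j++
[i=1,j=2] A[i]=17>B[j]=15 take 15 → j++
[i=1,j=3] A[i]=17<=B[j]=39 take 17 → i++
[i=2,j=3] A[i]=18<=B[j]=39 take 18 → i++
[i=3,j=3] A[i]=19<=B[j]=39 take 19 → i++
[i=4,j=3] A[i]=23<=B[j]=39 take 23 → i++
[i=5,j=3] A done, take B[j]=39 → j++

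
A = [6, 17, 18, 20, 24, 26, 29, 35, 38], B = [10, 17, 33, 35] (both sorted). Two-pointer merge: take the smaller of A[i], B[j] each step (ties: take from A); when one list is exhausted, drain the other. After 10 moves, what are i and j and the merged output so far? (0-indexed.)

i=7, j=3, merged so far=[6, 10, 17, 17, 18, 20, 24, 26, 29, 33]

[i=0,j=0] A[i]=6<=B[j]=10 take 6 → i++
[i=1,j=0] A[i]=17>B[j]=10 take 10 → j++
[i=1,j=1] A[i]=17<=B[j]=17 take 17 → i++
[i=2,j=1] A[i]=18>B[j]=17 take 17 → j++
[i=2,j=2] A[i]=18<=B[j]=33 take 18 → i++
[i=3,j=2] A[i]=20<=B[j]=33 take 20 → i++
[i=4,j=2] A[i]=24<=B[j]=33 take 24 → i++
[i=5,j=2] A[i]=26<=B[j]=33 take 26 → i++
[i=6,j=2] A[i]=29<=B[j]=33 take 29 → i++
[i=7,j=2] A[i]=35>B[j]=33 take 33 → j++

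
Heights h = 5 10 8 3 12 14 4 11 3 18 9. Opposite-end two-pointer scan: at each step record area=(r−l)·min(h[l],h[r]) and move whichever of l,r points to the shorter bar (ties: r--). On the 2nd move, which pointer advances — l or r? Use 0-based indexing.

[0,10] min(5,9)*10=50 best=50 * → l++
[1,10] min(10,9)*9=81 best=81 * → r--

r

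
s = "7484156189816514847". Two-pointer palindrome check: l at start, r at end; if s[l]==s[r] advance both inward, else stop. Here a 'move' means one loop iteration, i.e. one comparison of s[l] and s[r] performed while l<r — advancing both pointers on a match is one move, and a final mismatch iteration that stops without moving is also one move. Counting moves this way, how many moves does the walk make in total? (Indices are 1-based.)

9 moves

l=1 r=19: '7'=='7', l++,r--
l=2 r=18: '4'=='4', l++,r--
l=3 r=17: '8'=='8', l++,r--
l=4 r=16: '4'=='4', l++,r--
l=5 r=15: '1'=='1', l++,r--
l=6 r=14: '5'=='5', l++,r--
l=7 r=13: '6'=='6', l++,r--
l=8 r=12: '1'=='1', l++,r--
l=9 r=11: '8'=='8', l++,r--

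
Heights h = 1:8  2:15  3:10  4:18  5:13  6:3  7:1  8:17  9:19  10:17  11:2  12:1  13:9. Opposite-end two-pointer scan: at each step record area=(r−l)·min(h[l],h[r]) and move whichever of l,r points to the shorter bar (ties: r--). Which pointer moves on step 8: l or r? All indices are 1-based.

l

l=1 r=13: min(8,9)*12=96 best=96 *, l++
l=2 r=13: min(15,9)*11=99 best=99 *, r--
l=2 r=12: min(15,1)*10=10 best=99, r--
l=2 r=11: min(15,2)*9=18 best=99, r--
l=2 r=10: min(15,17)*8=120 best=120 *, l++
l=3 r=10: min(10,17)*7=70 best=120, l++
l=4 r=10: min(18,17)*6=102 best=120, r--
l=4 r=9: min(18,19)*5=90 best=120, l++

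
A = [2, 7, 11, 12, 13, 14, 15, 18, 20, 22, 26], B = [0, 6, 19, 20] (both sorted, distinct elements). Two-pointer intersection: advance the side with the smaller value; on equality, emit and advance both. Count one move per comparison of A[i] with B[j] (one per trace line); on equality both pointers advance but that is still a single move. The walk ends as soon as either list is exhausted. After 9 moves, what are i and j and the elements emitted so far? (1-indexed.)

i=8, j=3, emitted=[]

[i=1,j=1] 2>0 → j++
[i=1,j=2] 2<6 → i++
[i=2,j=2] 7>6 → j++
[i=2,j=3] 7<19 → i++
[i=3,j=3] 11<19 → i++
[i=4,j=3] 12<19 → i++
[i=5,j=3] 13<19 → i++
[i=6,j=3] 14<19 → i++
[i=7,j=3] 15<19 → i++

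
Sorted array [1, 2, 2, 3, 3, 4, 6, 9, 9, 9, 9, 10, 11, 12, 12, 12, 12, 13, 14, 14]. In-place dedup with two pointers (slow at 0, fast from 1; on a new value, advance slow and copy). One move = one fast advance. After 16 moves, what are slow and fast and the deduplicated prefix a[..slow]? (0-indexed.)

slow=8, fast=17, prefix=[1, 2, 3, 4, 6, 9, 10, 11, 12]

(s=0,f=1) a[fast]=2≠a[slow]=1 write a[1]=2 → slow++,fast++
(s=1,f=2) a[fast]=2=a[slow] dup → fast++
(s=1,f=3) a[fast]=3≠a[slow]=2 write a[2]=3 → slow++,fast++
(s=2,f=4) a[fast]=3=a[slow] dup → fast++
(s=2,f=5) a[fast]=4≠a[slow]=3 write a[3]=4 → slow++,fast++
(s=3,f=6) a[fast]=6≠a[slow]=4 write a[4]=6 → slow++,fast++
(s=4,f=7) a[fast]=9≠a[slow]=6 write a[5]=9 → slow++,fast++
(s=5,f=8) a[fast]=9=a[slow] dup → fast++
(s=5,f=9) a[fast]=9=a[slow] dup → fast++
(s=5,f=10) a[fast]=9=a[slow] dup → fast++
(s=5,f=11) a[fast]=10≠a[slow]=9 write a[6]=10 → slow++,fast++
(s=6,f=12) a[fast]=11≠a[slow]=10 write a[7]=11 → slow++,fast++
(s=7,f=13) a[fast]=12≠a[slow]=11 write a[8]=12 → slow++,fast++
(s=8,f=14) a[fast]=12=a[slow] dup → fast++
(s=8,f=15) a[fast]=12=a[slow] dup → fast++
(s=8,f=16) a[fast]=12=a[slow] dup → fast++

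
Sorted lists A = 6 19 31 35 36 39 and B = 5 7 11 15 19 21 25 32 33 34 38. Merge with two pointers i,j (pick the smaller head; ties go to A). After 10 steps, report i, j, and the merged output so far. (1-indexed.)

i=4, j=8, merged so far=[5, 6, 7, 11, 15, 19, 19, 21, 25, 31]

[i=1,j=1] A[i]=6>B[j]=5 take 5 → j++
[i=1,j=2] A[i]=6<=B[j]=7 take 6 → i++
[i=2,j=2] A[i]=19>B[j]=7 take 7 → j++
[i=2,j=3] A[i]=19>B[j]=11 take 11 → j++
[i=2,j=4] A[i]=19>B[j]=15 take 15 → j++
[i=2,j=5] A[i]=19<=B[j]=19 take 19 → i++
[i=3,j=5] A[i]=31>B[j]=19 take 19 → j++
[i=3,j=6] A[i]=31>B[j]=21 take 21 → j++
[i=3,j=7] A[i]=31>B[j]=25 take 25 → j++
[i=3,j=8] A[i]=31<=B[j]=32 take 31 → i++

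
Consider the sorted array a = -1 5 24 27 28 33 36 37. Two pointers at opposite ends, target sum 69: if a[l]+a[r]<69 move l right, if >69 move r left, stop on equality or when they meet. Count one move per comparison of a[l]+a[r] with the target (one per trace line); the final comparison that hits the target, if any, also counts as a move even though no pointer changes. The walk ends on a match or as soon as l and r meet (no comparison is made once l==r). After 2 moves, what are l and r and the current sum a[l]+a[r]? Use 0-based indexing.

l=0 r=7: -1+37=36 <69, l++
l=1 r=7: 5+37=42 <69, l++

l=2, r=7, sum=61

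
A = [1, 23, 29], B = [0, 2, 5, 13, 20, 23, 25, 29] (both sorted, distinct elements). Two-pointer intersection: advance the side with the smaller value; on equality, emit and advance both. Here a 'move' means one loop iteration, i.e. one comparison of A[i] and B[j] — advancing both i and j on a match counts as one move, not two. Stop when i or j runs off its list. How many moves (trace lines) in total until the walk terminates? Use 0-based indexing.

9 moves

[i=0,j=0] 1>0 → j++
[i=0,j=1] 1<2 → i++
[i=1,j=1] 23>2 → j++
[i=1,j=2] 23>5 → j++
[i=1,j=3] 23>13 → j++
[i=1,j=4] 23>20 → j++
[i=1,j=5] 23==23 emit → i++,j++
[i=2,j=6] 29>25 → j++
[i=2,j=7] 29==29 emit → i++,j++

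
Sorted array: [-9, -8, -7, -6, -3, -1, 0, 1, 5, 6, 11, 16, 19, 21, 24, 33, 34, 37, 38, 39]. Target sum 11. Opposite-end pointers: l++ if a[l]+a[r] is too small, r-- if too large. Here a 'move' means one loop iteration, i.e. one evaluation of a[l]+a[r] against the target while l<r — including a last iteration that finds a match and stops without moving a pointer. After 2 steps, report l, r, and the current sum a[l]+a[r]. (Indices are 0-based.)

l=0, r=17, sum=28

[0,19] -9+39=30 >11 → r--
[0,18] -9+38=29 >11 → r--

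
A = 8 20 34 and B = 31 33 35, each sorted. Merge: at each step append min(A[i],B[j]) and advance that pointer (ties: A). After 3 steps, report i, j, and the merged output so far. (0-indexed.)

i=0 j=0: A[i]=8<=B[j]=31 take 8, i++
i=1 j=0: A[i]=20<=B[j]=31 take 20, i++
i=2 j=0: A[i]=34>B[j]=31 take 31, j++

i=2, j=1, merged so far=[8, 20, 31]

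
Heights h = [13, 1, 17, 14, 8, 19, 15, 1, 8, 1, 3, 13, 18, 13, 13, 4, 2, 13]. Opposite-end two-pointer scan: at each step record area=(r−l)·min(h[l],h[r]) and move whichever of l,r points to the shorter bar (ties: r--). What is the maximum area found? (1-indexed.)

l=1 r=18: min(13,13)*17=221 best=221 *, r--
l=1 r=17: min(13,2)*16=32 best=221, r--
l=1 r=16: min(13,4)*15=60 best=221, r--
l=1 r=15: min(13,13)*14=182 best=221, r--
l=1 r=14: min(13,13)*13=169 best=221, r--
l=1 r=13: min(13,18)*12=156 best=221, l++
l=2 r=13: min(1,18)*11=11 best=221, l++
l=3 r=13: min(17,18)*10=170 best=221, l++
l=4 r=13: min(14,18)*9=126 best=221, l++
l=5 r=13: min(8,18)*8=64 best=221, l++
l=6 r=13: min(19,18)*7=126 best=221, r--
l=6 r=12: min(19,13)*6=78 best=221, r--
l=6 r=11: min(19,3)*5=15 best=221, r--
l=6 r=10: min(19,1)*4=4 best=221, r--
l=6 r=9: min(19,8)*3=24 best=221, r--
l=6 r=8: min(19,1)*2=2 best=221, r--
l=6 r=7: min(19,15)*1=15 best=221, r--

max area = 221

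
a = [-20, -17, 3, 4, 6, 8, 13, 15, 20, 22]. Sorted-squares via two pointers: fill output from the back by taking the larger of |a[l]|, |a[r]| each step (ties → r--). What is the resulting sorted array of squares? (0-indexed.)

[0,9] |-20|<=|22| out[9]=484 → r--
[0,8] |-20|<=|20| out[8]=400 → r--
[0,7] |-20|>|15| out[7]=400 → l++
[1,7] |-17|>|15| out[6]=289 → l++
[2,7] |3|<=|15| out[5]=225 → r--
[2,6] |3|<=|13| out[4]=169 → r--
[2,5] |3|<=|8| out[3]=64 → r--
[2,4] |3|<=|6| out[2]=36 → r--
[2,3] |3|<=|4| out[1]=16 → r--
[2,2] |3|<=|3| out[0]=9 → r--

[9, 16, 36, 64, 169, 225, 289, 400, 400, 484]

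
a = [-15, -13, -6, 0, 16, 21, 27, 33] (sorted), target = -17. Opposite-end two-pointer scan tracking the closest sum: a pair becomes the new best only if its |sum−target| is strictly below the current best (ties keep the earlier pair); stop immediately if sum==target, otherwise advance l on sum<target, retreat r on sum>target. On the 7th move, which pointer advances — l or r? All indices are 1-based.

l=1 r=8: -15+33=18 d=35 *, r--
l=1 r=7: -15+27=12 d=29 *, r--
l=1 r=6: -15+21=6 d=23 *, r--
l=1 r=5: -15+16=1 d=18 *, r--
l=1 r=4: -15+0=-15 d=2 *, r--
l=1 r=3: -15+-6=-21 d=4, l++
l=2 r=3: -13+-6=-19 d=2, l++

l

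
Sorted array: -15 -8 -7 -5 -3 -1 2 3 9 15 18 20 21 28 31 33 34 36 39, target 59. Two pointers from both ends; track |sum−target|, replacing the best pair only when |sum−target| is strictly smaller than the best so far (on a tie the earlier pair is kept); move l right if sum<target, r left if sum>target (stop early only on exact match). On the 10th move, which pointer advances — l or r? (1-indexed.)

l

l=1 r=19: -15+39=24 d=35 *, l++
l=2 r=19: -8+39=31 d=28 *, l++
l=3 r=19: -7+39=32 d=27 *, l++
l=4 r=19: -5+39=34 d=25 *, l++
l=5 r=19: -3+39=36 d=23 *, l++
l=6 r=19: -1+39=38 d=21 *, l++
l=7 r=19: 2+39=41 d=18 *, l++
l=8 r=19: 3+39=42 d=17 *, l++
l=9 r=19: 9+39=48 d=11 *, l++
l=10 r=19: 15+39=54 d=5 *, l++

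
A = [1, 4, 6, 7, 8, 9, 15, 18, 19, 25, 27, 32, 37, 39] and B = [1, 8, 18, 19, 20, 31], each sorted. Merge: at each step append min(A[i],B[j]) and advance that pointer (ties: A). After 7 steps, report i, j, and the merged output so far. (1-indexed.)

i=6, j=3, merged so far=[1, 1, 4, 6, 7, 8, 8]

[i=1,j=1] A[i]=1<=B[j]=1 take 1 → i++
[i=2,j=1] A[i]=4>B[j]=1 take 1 → j++
[i=2,j=2] A[i]=4<=B[j]=8 take 4 → i++
[i=3,j=2] A[i]=6<=B[j]=8 take 6 → i++
[i=4,j=2] A[i]=7<=B[j]=8 take 7 → i++
[i=5,j=2] A[i]=8<=B[j]=8 take 8 → i++
[i=6,j=2] A[i]=9>B[j]=8 take 8 → j++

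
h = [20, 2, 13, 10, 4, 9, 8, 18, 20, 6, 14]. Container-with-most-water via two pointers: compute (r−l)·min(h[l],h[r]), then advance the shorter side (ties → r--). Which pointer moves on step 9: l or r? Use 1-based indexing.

r

l=1 r=11: min(20,14)*10=140 best=140 *, r--
l=1 r=10: min(20,6)*9=54 best=140, r--
l=1 r=9: min(20,20)*8=160 best=160 *, r--
l=1 r=8: min(20,18)*7=126 best=160, r--
l=1 r=7: min(20,8)*6=48 best=160, r--
l=1 r=6: min(20,9)*5=45 best=160, r--
l=1 r=5: min(20,4)*4=16 best=160, r--
l=1 r=4: min(20,10)*3=30 best=160, r--
l=1 r=3: min(20,13)*2=26 best=160, r--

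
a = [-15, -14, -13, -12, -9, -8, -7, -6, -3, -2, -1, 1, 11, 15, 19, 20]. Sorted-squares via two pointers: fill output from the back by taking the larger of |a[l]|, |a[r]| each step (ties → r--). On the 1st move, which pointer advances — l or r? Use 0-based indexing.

l=0 r=15: |-15|<=|20| out[15]=400, r--

r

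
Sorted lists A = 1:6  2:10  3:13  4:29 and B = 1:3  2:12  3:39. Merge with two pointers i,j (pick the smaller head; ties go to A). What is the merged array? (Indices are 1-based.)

[i=1,j=1] A[i]=6>B[j]=3 take 3 → j++
[i=1,j=2] A[i]=6<=B[j]=12 take 6 → i++
[i=2,j=2] A[i]=10<=B[j]=12 take 10 → i++
[i=3,j=2] A[i]=13>B[j]=12 take 12 → j++
[i=3,j=3] A[i]=13<=B[j]=39 take 13 → i++
[i=4,j=3] A[i]=29<=B[j]=39 take 29 → i++
[i=5,j=3] A done, take B[j]=39 → j++

[3, 6, 10, 12, 13, 29, 39]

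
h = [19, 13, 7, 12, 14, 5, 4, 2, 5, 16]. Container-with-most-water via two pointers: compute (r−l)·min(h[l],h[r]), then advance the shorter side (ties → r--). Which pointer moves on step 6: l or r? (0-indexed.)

r

l=0 r=9: min(19,16)*9=144 best=144 *, r--
l=0 r=8: min(19,5)*8=40 best=144, r--
l=0 r=7: min(19,2)*7=14 best=144, r--
l=0 r=6: min(19,4)*6=24 best=144, r--
l=0 r=5: min(19,5)*5=25 best=144, r--
l=0 r=4: min(19,14)*4=56 best=144, r--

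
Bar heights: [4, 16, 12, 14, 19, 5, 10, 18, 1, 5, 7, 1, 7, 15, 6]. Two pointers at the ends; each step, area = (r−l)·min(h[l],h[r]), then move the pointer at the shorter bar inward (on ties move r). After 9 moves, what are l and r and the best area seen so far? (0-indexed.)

l=2, r=7, best area=180

l=0 r=14: min(4,6)*14=56 best=56 *, l++
l=1 r=14: min(16,6)*13=78 best=78 *, r--
l=1 r=13: min(16,15)*12=180 best=180 *, r--
l=1 r=12: min(16,7)*11=77 best=180, r--
l=1 r=11: min(16,1)*10=10 best=180, r--
l=1 r=10: min(16,7)*9=63 best=180, r--
l=1 r=9: min(16,5)*8=40 best=180, r--
l=1 r=8: min(16,1)*7=7 best=180, r--
l=1 r=7: min(16,18)*6=96 best=180, l++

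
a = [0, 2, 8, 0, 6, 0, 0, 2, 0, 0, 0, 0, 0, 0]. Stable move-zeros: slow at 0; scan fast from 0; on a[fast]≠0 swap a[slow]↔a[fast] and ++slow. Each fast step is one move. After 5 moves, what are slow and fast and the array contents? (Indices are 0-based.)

slow=3, fast=5, a=[2, 8, 6, 0, 0, 0, 0, 2, 0, 0, 0, 0, 0, 0]

slow=0 fast=0: a[fast]=0, fast++
slow=0 fast=1: a[fast]=2≠0 swap→a[0]=2, slow++,fast++
slow=1 fast=2: a[fast]=8≠0 swap→a[1]=8, slow++,fast++
slow=2 fast=3: a[fast]=0, fast++
slow=2 fast=4: a[fast]=6≠0 swap→a[2]=6, slow++,fast++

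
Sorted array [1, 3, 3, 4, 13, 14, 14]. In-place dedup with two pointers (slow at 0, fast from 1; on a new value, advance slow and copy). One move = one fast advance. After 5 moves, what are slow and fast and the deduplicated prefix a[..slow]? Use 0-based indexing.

(s=0,f=1) a[fast]=3≠a[slow]=1 write a[1]=3 → slow++,fast++
(s=1,f=2) a[fast]=3=a[slow] dup → fast++
(s=1,f=3) a[fast]=4≠a[slow]=3 write a[2]=4 → slow++,fast++
(s=2,f=4) a[fast]=13≠a[slow]=4 write a[3]=13 → slow++,fast++
(s=3,f=5) a[fast]=14≠a[slow]=13 write a[4]=14 → slow++,fast++

slow=4, fast=6, prefix=[1, 3, 4, 13, 14]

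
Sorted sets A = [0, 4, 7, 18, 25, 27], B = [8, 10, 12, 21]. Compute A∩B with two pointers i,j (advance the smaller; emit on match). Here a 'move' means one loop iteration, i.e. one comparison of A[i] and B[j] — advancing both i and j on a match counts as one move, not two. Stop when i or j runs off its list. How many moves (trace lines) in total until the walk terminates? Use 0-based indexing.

i=0 j=0: 0<8, i++
i=1 j=0: 4<8, i++
i=2 j=0: 7<8, i++
i=3 j=0: 18>8, j++
i=3 j=1: 18>10, j++
i=3 j=2: 18>12, j++
i=3 j=3: 18<21, i++
i=4 j=3: 25>21, j++

8 moves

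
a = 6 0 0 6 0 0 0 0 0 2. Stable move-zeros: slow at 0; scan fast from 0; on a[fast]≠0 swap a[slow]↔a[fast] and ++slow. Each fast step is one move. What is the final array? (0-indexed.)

(s=0,f=0) a[fast]=6≠0 swap→a[0]=6 → slow++,fast++
(s=1,f=1) a[fast]=0 → fast++
(s=1,f=2) a[fast]=0 → fast++
(s=1,f=3) a[fast]=6≠0 swap→a[1]=6 → slow++,fast++
(s=2,f=4) a[fast]=0 → fast++
(s=2,f=5) a[fast]=0 → fast++
(s=2,f=6) a[fast]=0 → fast++
(s=2,f=7) a[fast]=0 → fast++
(s=2,f=8) a[fast]=0 → fast++
(s=2,f=9) a[fast]=2≠0 swap→a[2]=2 → slow++,fast++

[6, 6, 2, 0, 0, 0, 0, 0, 0, 0]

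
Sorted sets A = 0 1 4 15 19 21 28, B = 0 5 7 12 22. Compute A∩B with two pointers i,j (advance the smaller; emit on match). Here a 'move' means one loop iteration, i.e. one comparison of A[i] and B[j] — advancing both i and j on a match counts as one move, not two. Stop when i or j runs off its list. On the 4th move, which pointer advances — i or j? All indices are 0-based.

j

[i=0,j=0] 0==0 emit → i++,j++
[i=1,j=1] 1<5 → i++
[i=2,j=1] 4<5 → i++
[i=3,j=1] 15>5 → j++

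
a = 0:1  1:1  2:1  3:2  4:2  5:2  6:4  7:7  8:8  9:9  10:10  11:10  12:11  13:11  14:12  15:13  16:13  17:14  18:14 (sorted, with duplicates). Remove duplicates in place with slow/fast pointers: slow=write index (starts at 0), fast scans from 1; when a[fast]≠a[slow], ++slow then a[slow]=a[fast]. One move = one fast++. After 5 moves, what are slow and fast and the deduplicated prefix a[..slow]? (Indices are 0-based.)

slow=0 fast=1: a[fast]=1=a[slow] dup, fast++
slow=0 fast=2: a[fast]=1=a[slow] dup, fast++
slow=0 fast=3: a[fast]=2≠a[slow]=1 write a[1]=2, slow++,fast++
slow=1 fast=4: a[fast]=2=a[slow] dup, fast++
slow=1 fast=5: a[fast]=2=a[slow] dup, fast++

slow=1, fast=6, prefix=[1, 2]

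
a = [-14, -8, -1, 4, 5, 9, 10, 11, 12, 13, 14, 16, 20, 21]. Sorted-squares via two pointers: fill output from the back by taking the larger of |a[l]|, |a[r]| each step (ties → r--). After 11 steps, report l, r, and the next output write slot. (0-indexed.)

[0,13] |-14|<=|21| out[13]=441 → r--
[0,12] |-14|<=|20| out[12]=400 → r--
[0,11] |-14|<=|16| out[11]=256 → r--
[0,10] |-14|<=|14| out[10]=196 → r--
[0,9] |-14|>|13| out[9]=196 → l++
[1,9] |-8|<=|13| out[8]=169 → r--
[1,8] |-8|<=|12| out[7]=144 → r--
[1,7] |-8|<=|11| out[6]=121 → r--
[1,6] |-8|<=|10| out[5]=100 → r--
[1,5] |-8|<=|9| out[4]=81 → r--
[1,4] |-8|>|5| out[3]=64 → l++

l=2, r=4, next write slot=2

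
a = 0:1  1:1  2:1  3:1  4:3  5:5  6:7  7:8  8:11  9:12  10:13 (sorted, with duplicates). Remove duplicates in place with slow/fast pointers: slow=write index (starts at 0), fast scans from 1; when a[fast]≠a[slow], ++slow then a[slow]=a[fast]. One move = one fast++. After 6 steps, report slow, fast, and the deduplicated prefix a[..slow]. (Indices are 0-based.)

(s=0,f=1) a[fast]=1=a[slow] dup → fast++
(s=0,f=2) a[fast]=1=a[slow] dup → fast++
(s=0,f=3) a[fast]=1=a[slow] dup → fast++
(s=0,f=4) a[fast]=3≠a[slow]=1 write a[1]=3 → slow++,fast++
(s=1,f=5) a[fast]=5≠a[slow]=3 write a[2]=5 → slow++,fast++
(s=2,f=6) a[fast]=7≠a[slow]=5 write a[3]=7 → slow++,fast++

slow=3, fast=7, prefix=[1, 3, 5, 7]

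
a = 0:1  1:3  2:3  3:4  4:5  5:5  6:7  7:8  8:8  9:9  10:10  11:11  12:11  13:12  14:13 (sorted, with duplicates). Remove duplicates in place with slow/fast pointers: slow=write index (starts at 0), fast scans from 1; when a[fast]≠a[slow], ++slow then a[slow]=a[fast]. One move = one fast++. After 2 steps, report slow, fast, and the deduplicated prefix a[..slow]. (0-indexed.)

slow=1, fast=3, prefix=[1, 3]

(s=0,f=1) a[fast]=3≠a[slow]=1 write a[1]=3 → slow++,fast++
(s=1,f=2) a[fast]=3=a[slow] dup → fast++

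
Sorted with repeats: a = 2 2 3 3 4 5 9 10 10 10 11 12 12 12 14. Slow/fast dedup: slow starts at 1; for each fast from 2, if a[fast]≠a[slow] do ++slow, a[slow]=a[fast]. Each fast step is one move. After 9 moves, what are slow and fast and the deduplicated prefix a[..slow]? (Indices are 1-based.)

(s=1,f=2) a[fast]=2=a[slow] dup → fast++
(s=1,f=3) a[fast]=3≠a[slow]=2 write a[2]=3 → slow++,fast++
(s=2,f=4) a[fast]=3=a[slow] dup → fast++
(s=2,f=5) a[fast]=4≠a[slow]=3 write a[3]=4 → slow++,fast++
(s=3,f=6) a[fast]=5≠a[slow]=4 write a[4]=5 → slow++,fast++
(s=4,f=7) a[fast]=9≠a[slow]=5 write a[5]=9 → slow++,fast++
(s=5,f=8) a[fast]=10≠a[slow]=9 write a[6]=10 → slow++,fast++
(s=6,f=9) a[fast]=10=a[slow] dup → fast++
(s=6,f=10) a[fast]=10=a[slow] dup → fast++

slow=6, fast=11, prefix=[2, 3, 4, 5, 9, 10]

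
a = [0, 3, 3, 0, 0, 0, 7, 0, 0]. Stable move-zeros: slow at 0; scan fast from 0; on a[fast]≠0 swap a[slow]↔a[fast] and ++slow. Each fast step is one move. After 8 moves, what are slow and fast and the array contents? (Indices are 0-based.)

(s=0,f=0) a[fast]=0 → fast++
(s=0,f=1) a[fast]=3≠0 swap→a[0]=3 → slow++,fast++
(s=1,f=2) a[fast]=3≠0 swap→a[1]=3 → slow++,fast++
(s=2,f=3) a[fast]=0 → fast++
(s=2,f=4) a[fast]=0 → fast++
(s=2,f=5) a[fast]=0 → fast++
(s=2,f=6) a[fast]=7≠0 swap→a[2]=7 → slow++,fast++
(s=3,f=7) a[fast]=0 → fast++

slow=3, fast=8, a=[3, 3, 7, 0, 0, 0, 0, 0, 0]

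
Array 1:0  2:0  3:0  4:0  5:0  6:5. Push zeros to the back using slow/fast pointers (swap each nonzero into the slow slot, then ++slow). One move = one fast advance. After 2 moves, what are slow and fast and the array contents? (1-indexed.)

(s=1,f=1) a[fast]=0 → fast++
(s=1,f=2) a[fast]=0 → fast++

slow=1, fast=3, a=[0, 0, 0, 0, 0, 5]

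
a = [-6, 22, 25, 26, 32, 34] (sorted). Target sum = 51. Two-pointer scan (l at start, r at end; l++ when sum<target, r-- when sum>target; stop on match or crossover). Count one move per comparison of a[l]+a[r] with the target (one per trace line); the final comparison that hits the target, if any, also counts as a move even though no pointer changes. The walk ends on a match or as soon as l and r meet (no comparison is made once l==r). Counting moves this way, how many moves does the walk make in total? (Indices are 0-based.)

5 moves

[0,5] -6+34=28 <51 → l++
[1,5] 22+34=56 >51 → r--
[1,4] 22+32=54 >51 → r--
[1,3] 22+26=48 <51 → l++
[2,3] 25+26=51 → found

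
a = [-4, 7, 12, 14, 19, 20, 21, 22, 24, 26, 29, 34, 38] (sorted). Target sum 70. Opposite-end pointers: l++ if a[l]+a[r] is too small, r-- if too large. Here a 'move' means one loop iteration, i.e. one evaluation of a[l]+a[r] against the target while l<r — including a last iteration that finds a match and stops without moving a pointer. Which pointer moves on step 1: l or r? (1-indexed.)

l

l=1 r=13: -4+38=34 <70, l++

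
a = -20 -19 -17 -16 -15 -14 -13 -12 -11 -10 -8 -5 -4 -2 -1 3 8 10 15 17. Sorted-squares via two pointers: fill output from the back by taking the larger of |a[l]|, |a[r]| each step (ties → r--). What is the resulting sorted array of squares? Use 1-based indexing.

[1, 4, 9, 16, 25, 64, 64, 100, 100, 121, 144, 169, 196, 225, 225, 256, 289, 289, 361, 400]

l=1 r=20: |-20|>|17| out[20]=400, l++
l=2 r=20: |-19|>|17| out[19]=361, l++
l=3 r=20: |-17|<=|17| out[18]=289, r--
l=3 r=19: |-17|>|15| out[17]=289, l++
l=4 r=19: |-16|>|15| out[16]=256, l++
l=5 r=19: |-15|<=|15| out[15]=225, r--
l=5 r=18: |-15|>|10| out[14]=225, l++
l=6 r=18: |-14|>|10| out[13]=196, l++
l=7 r=18: |-13|>|10| out[12]=169, l++
l=8 r=18: |-12|>|10| out[11]=144, l++
l=9 r=18: |-11|>|10| out[10]=121, l++
l=10 r=18: |-10|<=|10| out[9]=100, r--
l=10 r=17: |-10|>|8| out[8]=100, l++
l=11 r=17: |-8|<=|8| out[7]=64, r--
l=11 r=16: |-8|>|3| out[6]=64, l++
l=12 r=16: |-5|>|3| out[5]=25, l++
l=13 r=16: |-4|>|3| out[4]=16, l++
l=14 r=16: |-2|<=|3| out[3]=9, r--
l=14 r=15: |-2|>|-1| out[2]=4, l++
l=15 r=15: |-1|<=|-1| out[1]=1, r--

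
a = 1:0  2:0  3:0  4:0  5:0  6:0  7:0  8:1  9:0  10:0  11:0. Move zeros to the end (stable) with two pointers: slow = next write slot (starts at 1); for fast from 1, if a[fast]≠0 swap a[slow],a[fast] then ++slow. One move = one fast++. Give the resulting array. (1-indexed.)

[1, 0, 0, 0, 0, 0, 0, 0, 0, 0, 0]

slow=1 fast=1: a[fast]=0, fast++
slow=1 fast=2: a[fast]=0, fast++
slow=1 fast=3: a[fast]=0, fast++
slow=1 fast=4: a[fast]=0, fast++
slow=1 fast=5: a[fast]=0, fast++
slow=1 fast=6: a[fast]=0, fast++
slow=1 fast=7: a[fast]=0, fast++
slow=1 fast=8: a[fast]=1≠0 swap→a[1]=1, slow++,fast++
slow=2 fast=9: a[fast]=0, fast++
slow=2 fast=10: a[fast]=0, fast++
slow=2 fast=11: a[fast]=0, fast++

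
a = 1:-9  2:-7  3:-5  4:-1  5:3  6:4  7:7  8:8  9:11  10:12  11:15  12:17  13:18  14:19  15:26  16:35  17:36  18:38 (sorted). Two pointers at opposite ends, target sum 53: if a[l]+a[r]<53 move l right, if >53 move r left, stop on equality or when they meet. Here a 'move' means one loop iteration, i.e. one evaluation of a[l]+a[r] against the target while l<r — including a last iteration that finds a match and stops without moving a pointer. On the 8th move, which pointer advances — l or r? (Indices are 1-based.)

l

l=1 r=18: -9+38=29 <53, l++
l=2 r=18: -7+38=31 <53, l++
l=3 r=18: -5+38=33 <53, l++
l=4 r=18: -1+38=37 <53, l++
l=5 r=18: 3+38=41 <53, l++
l=6 r=18: 4+38=42 <53, l++
l=7 r=18: 7+38=45 <53, l++
l=8 r=18: 8+38=46 <53, l++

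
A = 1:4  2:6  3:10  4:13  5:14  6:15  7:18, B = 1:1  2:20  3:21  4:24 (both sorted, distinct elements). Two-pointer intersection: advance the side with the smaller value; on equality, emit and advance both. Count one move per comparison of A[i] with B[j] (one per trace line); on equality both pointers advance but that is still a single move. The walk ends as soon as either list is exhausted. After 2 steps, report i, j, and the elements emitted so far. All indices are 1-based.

[i=1,j=1] 4>1 → j++
[i=1,j=2] 4<20 → i++

i=2, j=2, emitted=[]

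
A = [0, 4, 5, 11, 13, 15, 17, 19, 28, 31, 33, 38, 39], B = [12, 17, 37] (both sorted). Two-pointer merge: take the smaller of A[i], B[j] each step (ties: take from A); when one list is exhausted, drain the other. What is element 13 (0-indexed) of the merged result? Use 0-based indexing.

merged[13] = 37

i=0 j=0: A[i]=0<=B[j]=12 take 0, i++
i=1 j=0: A[i]=4<=B[j]=12 take 4, i++
i=2 j=0: A[i]=5<=B[j]=12 take 5, i++
i=3 j=0: A[i]=11<=B[j]=12 take 11, i++
i=4 j=0: A[i]=13>B[j]=12 take 12, j++
i=4 j=1: A[i]=13<=B[j]=17 take 13, i++
i=5 j=1: A[i]=15<=B[j]=17 take 15, i++
i=6 j=1: A[i]=17<=B[j]=17 take 17, i++
i=7 j=1: A[i]=19>B[j]=17 take 17, j++
i=7 j=2: A[i]=19<=B[j]=37 take 19, i++
i=8 j=2: A[i]=28<=B[j]=37 take 28, i++
i=9 j=2: A[i]=31<=B[j]=37 take 31, i++
i=10 j=2: A[i]=33<=B[j]=37 take 33, i++
i=11 j=2: A[i]=38>B[j]=37 take 37, j++
i=11 j=3: B done, take A[i]=38, i++
i=12 j=3: B done, take A[i]=39, i++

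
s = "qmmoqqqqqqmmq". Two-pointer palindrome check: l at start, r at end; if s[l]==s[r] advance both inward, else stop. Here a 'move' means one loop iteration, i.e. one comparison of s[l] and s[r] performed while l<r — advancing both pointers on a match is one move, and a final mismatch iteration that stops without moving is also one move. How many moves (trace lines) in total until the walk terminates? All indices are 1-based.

4 moves

l=1 r=13: 'q'=='q', l++,r--
l=2 r=12: 'm'=='m', l++,r--
l=3 r=11: 'm'=='m', l++,r--
l=4 r=10: 'o'!='q', stop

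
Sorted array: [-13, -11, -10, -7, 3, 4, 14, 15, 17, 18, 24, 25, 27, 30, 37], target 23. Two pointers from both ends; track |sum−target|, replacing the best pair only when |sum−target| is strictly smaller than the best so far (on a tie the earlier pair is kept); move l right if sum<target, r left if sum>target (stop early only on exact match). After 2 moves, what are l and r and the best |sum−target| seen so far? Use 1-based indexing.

l=2, r=14, best |Δ|=1

[1,15] -13+37=24 d=1 * → r--
[1,14] -13+30=17 d=6 → l++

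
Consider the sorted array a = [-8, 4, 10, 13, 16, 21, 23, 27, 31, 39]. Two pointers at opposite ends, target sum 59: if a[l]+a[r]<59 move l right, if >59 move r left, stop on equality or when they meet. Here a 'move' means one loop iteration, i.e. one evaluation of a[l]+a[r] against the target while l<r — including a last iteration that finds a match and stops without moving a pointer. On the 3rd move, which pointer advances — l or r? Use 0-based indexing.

l=0 r=9: -8+39=31 <59, l++
l=1 r=9: 4+39=43 <59, l++
l=2 r=9: 10+39=49 <59, l++

l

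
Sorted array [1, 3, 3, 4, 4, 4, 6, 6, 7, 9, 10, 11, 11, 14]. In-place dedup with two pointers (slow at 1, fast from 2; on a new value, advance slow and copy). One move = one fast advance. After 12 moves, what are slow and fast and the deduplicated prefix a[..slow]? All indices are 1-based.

slow=1 fast=2: a[fast]=3≠a[slow]=1 write a[2]=3, slow++,fast++
slow=2 fast=3: a[fast]=3=a[slow] dup, fast++
slow=2 fast=4: a[fast]=4≠a[slow]=3 write a[3]=4, slow++,fast++
slow=3 fast=5: a[fast]=4=a[slow] dup, fast++
slow=3 fast=6: a[fast]=4=a[slow] dup, fast++
slow=3 fast=7: a[fast]=6≠a[slow]=4 write a[4]=6, slow++,fast++
slow=4 fast=8: a[fast]=6=a[slow] dup, fast++
slow=4 fast=9: a[fast]=7≠a[slow]=6 write a[5]=7, slow++,fast++
slow=5 fast=10: a[fast]=9≠a[slow]=7 write a[6]=9, slow++,fast++
slow=6 fast=11: a[fast]=10≠a[slow]=9 write a[7]=10, slow++,fast++
slow=7 fast=12: a[fast]=11≠a[slow]=10 write a[8]=11, slow++,fast++
slow=8 fast=13: a[fast]=11=a[slow] dup, fast++

slow=8, fast=14, prefix=[1, 3, 4, 6, 7, 9, 10, 11]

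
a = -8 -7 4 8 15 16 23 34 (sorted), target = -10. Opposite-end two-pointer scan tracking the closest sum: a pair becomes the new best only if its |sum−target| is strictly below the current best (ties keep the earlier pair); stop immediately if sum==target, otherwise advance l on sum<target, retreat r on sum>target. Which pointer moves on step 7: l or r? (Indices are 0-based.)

l

l=0 r=7: -8+34=26 d=36 *, r--
l=0 r=6: -8+23=15 d=25 *, r--
l=0 r=5: -8+16=8 d=18 *, r--
l=0 r=4: -8+15=7 d=17 *, r--
l=0 r=3: -8+8=0 d=10 *, r--
l=0 r=2: -8+4=-4 d=6 *, r--
l=0 r=1: -8+-7=-15 d=5 *, l++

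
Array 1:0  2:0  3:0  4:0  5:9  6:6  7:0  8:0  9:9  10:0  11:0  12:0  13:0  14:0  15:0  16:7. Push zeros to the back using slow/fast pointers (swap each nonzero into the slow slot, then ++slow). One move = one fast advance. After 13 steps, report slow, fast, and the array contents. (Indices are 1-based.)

slow=4, fast=14, a=[9, 6, 9, 0, 0, 0, 0, 0, 0, 0, 0, 0, 0, 0, 0, 7]

slow=1 fast=1: a[fast]=0, fast++
slow=1 fast=2: a[fast]=0, fast++
slow=1 fast=3: a[fast]=0, fast++
slow=1 fast=4: a[fast]=0, fast++
slow=1 fast=5: a[fast]=9≠0 swap→a[1]=9, slow++,fast++
slow=2 fast=6: a[fast]=6≠0 swap→a[2]=6, slow++,fast++
slow=3 fast=7: a[fast]=0, fast++
slow=3 fast=8: a[fast]=0, fast++
slow=3 fast=9: a[fast]=9≠0 swap→a[3]=9, slow++,fast++
slow=4 fast=10: a[fast]=0, fast++
slow=4 fast=11: a[fast]=0, fast++
slow=4 fast=12: a[fast]=0, fast++
slow=4 fast=13: a[fast]=0, fast++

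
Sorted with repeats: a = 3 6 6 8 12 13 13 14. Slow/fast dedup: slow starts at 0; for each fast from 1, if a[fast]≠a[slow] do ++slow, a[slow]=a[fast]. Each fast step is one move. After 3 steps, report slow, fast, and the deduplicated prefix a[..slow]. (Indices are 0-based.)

(s=0,f=1) a[fast]=6≠a[slow]=3 write a[1]=6 → slow++,fast++
(s=1,f=2) a[fast]=6=a[slow] dup → fast++
(s=1,f=3) a[fast]=8≠a[slow]=6 write a[2]=8 → slow++,fast++

slow=2, fast=4, prefix=[3, 6, 8]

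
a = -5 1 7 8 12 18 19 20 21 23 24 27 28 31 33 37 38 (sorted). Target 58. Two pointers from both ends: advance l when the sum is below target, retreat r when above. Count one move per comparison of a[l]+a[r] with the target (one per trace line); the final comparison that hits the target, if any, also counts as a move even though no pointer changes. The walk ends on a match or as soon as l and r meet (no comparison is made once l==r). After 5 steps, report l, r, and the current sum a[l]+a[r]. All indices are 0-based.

[0,16] -5+38=33 <58 → l++
[1,16] 1+38=39 <58 → l++
[2,16] 7+38=45 <58 → l++
[3,16] 8+38=46 <58 → l++
[4,16] 12+38=50 <58 → l++

l=5, r=16, sum=56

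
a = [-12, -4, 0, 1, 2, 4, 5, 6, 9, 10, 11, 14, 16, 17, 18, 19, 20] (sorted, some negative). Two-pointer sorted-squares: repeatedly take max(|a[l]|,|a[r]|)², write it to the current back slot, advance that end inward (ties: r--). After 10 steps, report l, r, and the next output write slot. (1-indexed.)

[1,17] |-12|<=|20| out[17]=400 → r--
[1,16] |-12|<=|19| out[16]=361 → r--
[1,15] |-12|<=|18| out[15]=324 → r--
[1,14] |-12|<=|17| out[14]=289 → r--
[1,13] |-12|<=|16| out[13]=256 → r--
[1,12] |-12|<=|14| out[12]=196 → r--
[1,11] |-12|>|11| out[11]=144 → l++
[2,11] |-4|<=|11| out[10]=121 → r--
[2,10] |-4|<=|10| out[9]=100 → r--
[2,9] |-4|<=|9| out[8]=81 → r--

l=2, r=8, next write slot=7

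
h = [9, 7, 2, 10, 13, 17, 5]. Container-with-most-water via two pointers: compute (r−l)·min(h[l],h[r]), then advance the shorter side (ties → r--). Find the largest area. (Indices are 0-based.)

[0,6] min(9,5)*6=30 best=30 * → r--
[0,5] min(9,17)*5=45 best=45 * → l++
[1,5] min(7,17)*4=28 best=45 → l++
[2,5] min(2,17)*3=6 best=45 → l++
[3,5] min(10,17)*2=20 best=45 → l++
[4,5] min(13,17)*1=13 best=45 → l++

max area = 45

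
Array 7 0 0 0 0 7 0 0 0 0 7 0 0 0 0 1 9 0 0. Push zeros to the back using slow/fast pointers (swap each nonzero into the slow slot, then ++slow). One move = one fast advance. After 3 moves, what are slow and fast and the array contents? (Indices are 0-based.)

slow=1, fast=3, a=[7, 0, 0, 0, 0, 7, 0, 0, 0, 0, 7, 0, 0, 0, 0, 1, 9, 0, 0]

(s=0,f=0) a[fast]=7≠0 swap→a[0]=7 → slow++,fast++
(s=1,f=1) a[fast]=0 → fast++
(s=1,f=2) a[fast]=0 → fast++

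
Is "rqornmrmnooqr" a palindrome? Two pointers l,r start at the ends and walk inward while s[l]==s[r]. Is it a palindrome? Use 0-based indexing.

not a palindrome (mismatch at 3,9)

l=0 r=12: 'r'=='r', l++,r--
l=1 r=11: 'q'=='q', l++,r--
l=2 r=10: 'o'=='o', l++,r--
l=3 r=9: 'r'!='o', stop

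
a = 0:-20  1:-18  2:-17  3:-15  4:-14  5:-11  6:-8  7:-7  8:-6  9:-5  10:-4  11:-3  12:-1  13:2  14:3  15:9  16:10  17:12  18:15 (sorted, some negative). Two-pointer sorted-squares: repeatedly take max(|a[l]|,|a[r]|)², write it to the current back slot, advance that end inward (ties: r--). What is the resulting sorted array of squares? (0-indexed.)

[0,18] |-20|>|15| out[18]=400 → l++
[1,18] |-18|>|15| out[17]=324 → l++
[2,18] |-17|>|15| out[16]=289 → l++
[3,18] |-15|<=|15| out[15]=225 → r--
[3,17] |-15|>|12| out[14]=225 → l++
[4,17] |-14|>|12| out[13]=196 → l++
[5,17] |-11|<=|12| out[12]=144 → r--
[5,16] |-11|>|10| out[11]=121 → l++
[6,16] |-8|<=|10| out[10]=100 → r--
[6,15] |-8|<=|9| out[9]=81 → r--
[6,14] |-8|>|3| out[8]=64 → l++
[7,14] |-7|>|3| out[7]=49 → l++
[8,14] |-6|>|3| out[6]=36 → l++
[9,14] |-5|>|3| out[5]=25 → l++
[10,14] |-4|>|3| out[4]=16 → l++
[11,14] |-3|<=|3| out[3]=9 → r--
[11,13] |-3|>|2| out[2]=9 → l++
[12,13] |-1|<=|2| out[1]=4 → r--
[12,12] |-1|<=|-1| out[0]=1 → r--

[1, 4, 9, 9, 16, 25, 36, 49, 64, 81, 100, 121, 144, 196, 225, 225, 289, 324, 400]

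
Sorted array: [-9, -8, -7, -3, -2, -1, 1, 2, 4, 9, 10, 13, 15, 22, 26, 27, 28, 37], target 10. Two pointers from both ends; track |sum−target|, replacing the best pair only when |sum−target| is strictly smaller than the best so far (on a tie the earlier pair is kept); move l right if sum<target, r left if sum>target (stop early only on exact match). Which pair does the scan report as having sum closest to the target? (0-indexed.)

pair (-3, 13) with sum 10 (|Δ|=0)

l=0 r=17: -9+37=28 d=18 *, r--
l=0 r=16: -9+28=19 d=9 *, r--
l=0 r=15: -9+27=18 d=8 *, r--
l=0 r=14: -9+26=17 d=7 *, r--
l=0 r=13: -9+22=13 d=3 *, r--
l=0 r=12: -9+15=6 d=4, l++
l=1 r=12: -8+15=7 d=3, l++
l=2 r=12: -7+15=8 d=2 *, l++
l=3 r=12: -3+15=12 d=2, r--
l=3 r=11: -3+13=10 d=0 *, stop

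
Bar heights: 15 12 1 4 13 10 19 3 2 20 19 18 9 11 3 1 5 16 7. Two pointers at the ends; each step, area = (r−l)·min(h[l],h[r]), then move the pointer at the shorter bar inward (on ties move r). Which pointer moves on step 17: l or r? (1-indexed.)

l

[1,19] min(15,7)*18=126 best=126 * → r--
[1,18] min(15,16)*17=255 best=255 * → l++
[2,18] min(12,16)*16=192 best=255 → l++
[3,18] min(1,16)*15=15 best=255 → l++
[4,18] min(4,16)*14=56 best=255 → l++
[5,18] min(13,16)*13=169 best=255 → l++
[6,18] min(10,16)*12=120 best=255 → l++
[7,18] min(19,16)*11=176 best=255 → r--
[7,17] min(19,5)*10=50 best=255 → r--
[7,16] min(19,1)*9=9 best=255 → r--
[7,15] min(19,3)*8=24 best=255 → r--
[7,14] min(19,11)*7=77 best=255 → r--
[7,13] min(19,9)*6=54 best=255 → r--
[7,12] min(19,18)*5=90 best=255 → r--
[7,11] min(19,19)*4=76 best=255 → r--
[7,10] min(19,20)*3=57 best=255 → l++
[8,10] min(3,20)*2=6 best=255 → l++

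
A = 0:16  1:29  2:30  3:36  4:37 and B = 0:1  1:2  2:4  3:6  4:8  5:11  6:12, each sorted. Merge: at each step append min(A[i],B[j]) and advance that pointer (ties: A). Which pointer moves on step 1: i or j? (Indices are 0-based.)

j

i=0 j=0: A[i]=16>B[j]=1 take 1, j++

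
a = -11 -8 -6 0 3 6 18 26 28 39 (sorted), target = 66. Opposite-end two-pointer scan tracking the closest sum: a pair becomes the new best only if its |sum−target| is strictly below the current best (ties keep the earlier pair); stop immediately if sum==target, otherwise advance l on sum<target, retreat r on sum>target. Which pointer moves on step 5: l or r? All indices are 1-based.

l=1 r=10: -11+39=28 d=38 *, l++
l=2 r=10: -8+39=31 d=35 *, l++
l=3 r=10: -6+39=33 d=33 *, l++
l=4 r=10: 0+39=39 d=27 *, l++
l=5 r=10: 3+39=42 d=24 *, l++

l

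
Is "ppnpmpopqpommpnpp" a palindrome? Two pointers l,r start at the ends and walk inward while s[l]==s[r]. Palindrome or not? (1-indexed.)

l=1 r=17: 'p'=='p', l++,r--
l=2 r=16: 'p'=='p', l++,r--
l=3 r=15: 'n'=='n', l++,r--
l=4 r=14: 'p'=='p', l++,r--
l=5 r=13: 'm'=='m', l++,r--
l=6 r=12: 'p'!='m', stop

not a palindrome (mismatch at 6,12)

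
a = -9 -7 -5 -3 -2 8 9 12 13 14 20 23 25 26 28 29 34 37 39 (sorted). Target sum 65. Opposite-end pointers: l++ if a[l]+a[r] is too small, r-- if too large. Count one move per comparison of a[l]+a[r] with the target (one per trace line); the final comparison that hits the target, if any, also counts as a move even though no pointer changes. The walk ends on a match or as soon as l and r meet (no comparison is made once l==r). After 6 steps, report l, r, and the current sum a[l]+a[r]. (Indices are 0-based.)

l=0 r=18: -9+39=30 <65, l++
l=1 r=18: -7+39=32 <65, l++
l=2 r=18: -5+39=34 <65, l++
l=3 r=18: -3+39=36 <65, l++
l=4 r=18: -2+39=37 <65, l++
l=5 r=18: 8+39=47 <65, l++

l=6, r=18, sum=48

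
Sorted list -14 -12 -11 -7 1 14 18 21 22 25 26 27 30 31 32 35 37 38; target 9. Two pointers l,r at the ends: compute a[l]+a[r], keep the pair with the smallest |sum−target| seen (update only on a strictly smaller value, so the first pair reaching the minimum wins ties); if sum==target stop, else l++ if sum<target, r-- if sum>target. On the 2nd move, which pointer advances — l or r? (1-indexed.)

r

[1,18] -14+38=24 d=15 * → r--
[1,17] -14+37=23 d=14 * → r--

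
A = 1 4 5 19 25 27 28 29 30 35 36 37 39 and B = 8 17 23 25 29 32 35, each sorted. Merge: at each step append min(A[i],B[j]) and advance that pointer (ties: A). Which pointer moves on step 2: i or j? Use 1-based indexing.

i

[i=1,j=1] A[i]=1<=B[j]=8 take 1 → i++
[i=2,j=1] A[i]=4<=B[j]=8 take 4 → i++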